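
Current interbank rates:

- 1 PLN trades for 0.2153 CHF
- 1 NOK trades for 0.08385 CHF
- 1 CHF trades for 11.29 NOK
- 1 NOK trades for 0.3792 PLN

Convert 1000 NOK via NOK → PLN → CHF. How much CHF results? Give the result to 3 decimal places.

1000 NOK × 0.3792 = 379.2 PLN
379.2 PLN × 0.2153 = 81.64176 CHF

81.642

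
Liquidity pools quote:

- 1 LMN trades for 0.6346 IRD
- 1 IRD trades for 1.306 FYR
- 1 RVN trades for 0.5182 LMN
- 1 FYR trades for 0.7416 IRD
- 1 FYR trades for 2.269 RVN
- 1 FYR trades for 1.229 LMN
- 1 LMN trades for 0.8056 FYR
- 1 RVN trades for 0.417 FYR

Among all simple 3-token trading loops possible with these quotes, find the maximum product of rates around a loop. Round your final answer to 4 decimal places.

1.0186

FYR→LMN→IRD→FYR: 1.229 × 0.6346 × 1.306 = 1.01858
FYR→RVN→LMN→FYR: 2.269 × 0.5182 × 0.8056 = 0.94722
Maximum is FYR→LMN→IRD→FYR at 1.0186; arbitrage exists.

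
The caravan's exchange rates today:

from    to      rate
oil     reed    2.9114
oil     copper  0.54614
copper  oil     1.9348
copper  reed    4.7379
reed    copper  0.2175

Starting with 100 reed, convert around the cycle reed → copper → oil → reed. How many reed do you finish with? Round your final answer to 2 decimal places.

100 reed × 0.2175 = 21.75 copper
21.75 copper × 1.9348 = 42.0819 oil
42.0819 oil × 2.9114 = 122.51724366 reed

122.52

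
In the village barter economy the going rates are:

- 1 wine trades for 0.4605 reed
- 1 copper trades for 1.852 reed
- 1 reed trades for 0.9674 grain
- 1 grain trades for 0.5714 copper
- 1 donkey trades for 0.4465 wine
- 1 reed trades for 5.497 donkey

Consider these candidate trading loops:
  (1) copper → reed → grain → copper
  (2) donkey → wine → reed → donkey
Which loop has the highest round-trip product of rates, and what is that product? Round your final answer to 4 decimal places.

(1) 1.852 × 0.9674 × 0.5714 = 1.02373
(2) 0.4465 × 0.4605 × 5.497 = 1.13026
Highest is cycle (2) at 1.1303 (>1, arbitrage).

1.1303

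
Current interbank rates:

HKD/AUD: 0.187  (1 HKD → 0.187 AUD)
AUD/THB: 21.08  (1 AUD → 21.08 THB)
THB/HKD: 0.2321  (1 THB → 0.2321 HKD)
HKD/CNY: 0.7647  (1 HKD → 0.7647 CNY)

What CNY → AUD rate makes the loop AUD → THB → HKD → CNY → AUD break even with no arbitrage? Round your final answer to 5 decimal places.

0.26728

Known legs of the cycle: 21.08 × 0.2321 × 0.7647 = 3.7414232196
For no arbitrage the full-cycle product must be 1, so the missing rate is 1 / 3.7414232196 ≈ 0.2672780.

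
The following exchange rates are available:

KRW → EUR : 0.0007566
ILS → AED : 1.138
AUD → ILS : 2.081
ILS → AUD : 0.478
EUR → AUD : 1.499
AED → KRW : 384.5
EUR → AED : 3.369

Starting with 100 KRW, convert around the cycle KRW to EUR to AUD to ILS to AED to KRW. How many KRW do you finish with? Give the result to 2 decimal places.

103.27

100 KRW × 0.0007566 = 0.07566 EUR
0.07566 EUR × 1.499 = 0.11341434 AUD
0.11341434 AUD × 2.081 = 0.23601524154 ILS
0.23601524154 ILS × 1.138 = 0.26858534487252 AED
0.26858534487252 AED × 384.5 = 103.27106510348394 KRW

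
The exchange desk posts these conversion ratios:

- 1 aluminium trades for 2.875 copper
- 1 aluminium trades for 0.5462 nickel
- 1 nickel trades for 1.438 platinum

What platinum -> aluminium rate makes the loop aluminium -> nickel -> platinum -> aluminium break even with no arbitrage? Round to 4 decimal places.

1.2732

Known legs of the cycle: 0.5462 × 1.438 = 0.7854356
For no arbitrage the full-cycle product must be 1, so the missing rate is 1 / 0.7854356 ≈ 1.273179.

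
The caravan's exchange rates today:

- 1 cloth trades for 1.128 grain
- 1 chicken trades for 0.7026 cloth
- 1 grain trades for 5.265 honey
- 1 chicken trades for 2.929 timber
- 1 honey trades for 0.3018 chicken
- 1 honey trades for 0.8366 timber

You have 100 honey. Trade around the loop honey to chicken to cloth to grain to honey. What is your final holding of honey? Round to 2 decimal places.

125.93

100 honey × 0.3018 = 30.18 chicken
30.18 chicken × 0.7026 = 21.204468 cloth
21.204468 cloth × 1.128 = 23.918639904 grain
23.918639904 grain × 5.265 = 125.93163909456 honey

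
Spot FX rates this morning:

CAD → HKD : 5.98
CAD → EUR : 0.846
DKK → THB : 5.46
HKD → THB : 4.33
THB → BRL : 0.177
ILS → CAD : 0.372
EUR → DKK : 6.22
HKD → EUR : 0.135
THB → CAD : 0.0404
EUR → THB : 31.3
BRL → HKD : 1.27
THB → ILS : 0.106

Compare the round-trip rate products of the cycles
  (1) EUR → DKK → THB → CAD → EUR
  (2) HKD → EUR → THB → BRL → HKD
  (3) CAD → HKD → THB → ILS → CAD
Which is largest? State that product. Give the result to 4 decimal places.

(1) 6.22 × 5.46 × 0.0404 × 0.846 = 1.16074
(2) 0.135 × 31.3 × 0.177 × 1.27 = 0.94985
(3) 5.98 × 4.33 × 0.106 × 0.372 = 1.02103
Highest is cycle (1) at 1.1607 (>1, arbitrage).

1.1607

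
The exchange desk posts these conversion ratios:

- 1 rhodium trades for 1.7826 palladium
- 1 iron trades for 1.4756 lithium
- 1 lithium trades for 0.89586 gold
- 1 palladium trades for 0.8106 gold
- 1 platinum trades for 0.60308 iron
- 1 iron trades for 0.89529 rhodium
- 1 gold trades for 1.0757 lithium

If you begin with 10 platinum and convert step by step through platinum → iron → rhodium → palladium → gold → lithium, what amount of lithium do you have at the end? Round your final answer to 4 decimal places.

10 platinum × 0.60308 = 6.0308 iron
6.0308 iron × 0.89529 = 5.399314932 rhodium
5.399314932 rhodium × 1.7826 = 9.6248187977832 palladium
9.6248187977832 palladium × 0.8106 = 7.80187811748306192 gold
7.80187811748306192 gold × 1.0757 = 8.392480290976529707344 lithium

8.3925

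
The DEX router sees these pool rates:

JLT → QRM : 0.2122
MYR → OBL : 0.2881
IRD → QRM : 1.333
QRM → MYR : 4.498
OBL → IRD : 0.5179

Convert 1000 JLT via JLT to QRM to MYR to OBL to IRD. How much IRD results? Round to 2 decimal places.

142.41

1000 JLT × 0.2122 = 212.2 QRM
212.2 QRM × 4.498 = 954.4756 MYR
954.4756 MYR × 0.2881 = 274.98442036 OBL
274.98442036 OBL × 0.5179 = 142.414431304444 IRD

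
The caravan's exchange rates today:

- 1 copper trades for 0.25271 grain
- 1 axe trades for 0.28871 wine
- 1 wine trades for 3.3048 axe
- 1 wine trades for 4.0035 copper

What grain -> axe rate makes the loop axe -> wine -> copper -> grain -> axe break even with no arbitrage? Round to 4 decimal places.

3.4235

Known legs of the cycle: 0.28871 × 4.0035 × 0.25271 = 0.29209497606435
For no arbitrage the full-cycle product must be 1, so the missing rate is 1 / 0.29209497606435 ≈ 3.423544.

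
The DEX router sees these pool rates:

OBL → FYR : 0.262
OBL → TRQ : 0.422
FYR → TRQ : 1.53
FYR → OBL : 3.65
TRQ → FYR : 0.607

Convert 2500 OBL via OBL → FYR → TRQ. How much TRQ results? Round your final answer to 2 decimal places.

2500 OBL × 0.262 = 655 FYR
655 FYR × 1.53 = 1002.15 TRQ

1002.15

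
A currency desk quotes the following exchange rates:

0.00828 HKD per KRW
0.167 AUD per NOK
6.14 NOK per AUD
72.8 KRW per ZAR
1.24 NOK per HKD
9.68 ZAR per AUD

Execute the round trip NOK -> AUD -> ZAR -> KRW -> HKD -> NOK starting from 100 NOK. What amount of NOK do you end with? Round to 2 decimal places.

120.83

100 NOK × 0.167 = 16.7 AUD
16.7 AUD × 9.68 = 161.656 ZAR
161.656 ZAR × 72.8 = 11768.5568 KRW
11768.5568 KRW × 0.00828 = 97.443650304 HKD
97.443650304 HKD × 1.24 = 120.83012637696 NOK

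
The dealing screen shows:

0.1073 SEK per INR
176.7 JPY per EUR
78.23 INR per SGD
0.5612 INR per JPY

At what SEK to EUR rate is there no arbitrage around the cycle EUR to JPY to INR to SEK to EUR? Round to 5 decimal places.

Known legs of the cycle: 176.7 × 0.5612 × 0.1073 = 10.640301492
For no arbitrage the full-cycle product must be 1, so the missing rate is 1 / 10.640301492 ≈ 0.0939823.

0.09398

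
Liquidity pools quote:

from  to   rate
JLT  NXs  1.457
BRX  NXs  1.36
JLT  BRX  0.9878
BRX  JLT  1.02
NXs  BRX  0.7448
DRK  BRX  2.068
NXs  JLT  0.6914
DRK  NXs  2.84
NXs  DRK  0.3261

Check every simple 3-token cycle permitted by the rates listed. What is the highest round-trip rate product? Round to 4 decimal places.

JLT→NXs→BRX→JLT: 1.457 × 0.7448 × 1.02 = 1.10688
JLT→BRX→NXs→JLT: 0.9878 × 1.36 × 0.6914 = 0.92883
DRK→BRX→NXs→DRK: 2.068 × 1.36 × 0.3261 = 0.91715
Maximum is JLT→NXs→BRX→JLT at 1.1069; arbitrage exists.

1.1069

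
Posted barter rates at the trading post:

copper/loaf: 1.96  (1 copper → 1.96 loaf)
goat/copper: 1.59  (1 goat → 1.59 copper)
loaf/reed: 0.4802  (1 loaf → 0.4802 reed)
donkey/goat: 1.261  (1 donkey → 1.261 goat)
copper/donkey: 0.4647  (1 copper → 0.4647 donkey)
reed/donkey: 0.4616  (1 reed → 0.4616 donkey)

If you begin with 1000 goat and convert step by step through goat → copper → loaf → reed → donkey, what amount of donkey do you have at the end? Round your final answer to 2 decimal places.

690.78

1000 goat × 1.59 = 1590 copper
1590 copper × 1.96 = 3116.4 loaf
3116.4 loaf × 0.4802 = 1496.49528 reed
1496.49528 reed × 0.4616 = 690.782221248 donkey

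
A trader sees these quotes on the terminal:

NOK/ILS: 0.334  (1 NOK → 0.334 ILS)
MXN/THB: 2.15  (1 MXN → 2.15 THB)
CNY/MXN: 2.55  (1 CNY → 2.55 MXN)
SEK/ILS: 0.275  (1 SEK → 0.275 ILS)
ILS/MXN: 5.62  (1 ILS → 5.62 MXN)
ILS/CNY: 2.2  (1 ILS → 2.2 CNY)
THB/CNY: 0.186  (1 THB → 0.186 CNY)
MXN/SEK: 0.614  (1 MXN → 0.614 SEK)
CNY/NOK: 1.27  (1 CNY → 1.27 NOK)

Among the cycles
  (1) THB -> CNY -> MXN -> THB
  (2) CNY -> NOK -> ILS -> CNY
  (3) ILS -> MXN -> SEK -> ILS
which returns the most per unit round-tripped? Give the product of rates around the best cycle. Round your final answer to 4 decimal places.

1.0197

(1) 0.186 × 2.55 × 2.15 = 1.01975
(2) 1.27 × 0.334 × 2.2 = 0.93320
(3) 5.62 × 0.614 × 0.275 = 0.94894
Highest is cycle (1) at 1.0197 (>1, arbitrage).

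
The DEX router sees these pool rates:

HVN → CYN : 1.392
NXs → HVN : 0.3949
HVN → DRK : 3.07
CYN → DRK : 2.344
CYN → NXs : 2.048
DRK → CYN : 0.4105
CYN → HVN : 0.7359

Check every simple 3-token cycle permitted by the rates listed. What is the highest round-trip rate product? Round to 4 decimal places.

1.1258

NXs→HVN→CYN→NXs: 0.3949 × 1.392 × 2.048 = 1.12579
CYN→HVN→DRK→CYN: 0.7359 × 3.07 × 0.4105 = 0.92741
Maximum is NXs→HVN→CYN→NXs at 1.1258; arbitrage exists.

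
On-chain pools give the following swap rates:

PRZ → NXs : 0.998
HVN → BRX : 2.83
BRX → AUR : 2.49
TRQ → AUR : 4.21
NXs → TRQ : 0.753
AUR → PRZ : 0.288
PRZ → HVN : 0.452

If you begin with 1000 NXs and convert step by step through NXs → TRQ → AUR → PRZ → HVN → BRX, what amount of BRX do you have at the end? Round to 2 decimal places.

1167.87

1000 NXs × 0.753 = 753 TRQ
753 TRQ × 4.21 = 3170.13 AUR
3170.13 AUR × 0.288 = 912.99744 PRZ
912.99744 PRZ × 0.452 = 412.67484288 HVN
412.67484288 HVN × 2.83 = 1167.8698053504 BRX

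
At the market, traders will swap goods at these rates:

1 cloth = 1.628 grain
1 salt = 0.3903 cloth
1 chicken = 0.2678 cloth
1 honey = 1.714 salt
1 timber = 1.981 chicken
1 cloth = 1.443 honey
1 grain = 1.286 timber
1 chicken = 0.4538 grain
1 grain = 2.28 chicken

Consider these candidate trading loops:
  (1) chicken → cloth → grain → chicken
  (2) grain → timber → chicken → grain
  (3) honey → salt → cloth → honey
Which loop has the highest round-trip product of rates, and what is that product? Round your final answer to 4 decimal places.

1.1561

(1) 0.2678 × 1.628 × 2.28 = 0.99403
(2) 1.286 × 1.981 × 0.4538 = 1.15609
(3) 1.714 × 0.3903 × 1.443 = 0.96533
Highest is cycle (2) at 1.1561 (>1, arbitrage).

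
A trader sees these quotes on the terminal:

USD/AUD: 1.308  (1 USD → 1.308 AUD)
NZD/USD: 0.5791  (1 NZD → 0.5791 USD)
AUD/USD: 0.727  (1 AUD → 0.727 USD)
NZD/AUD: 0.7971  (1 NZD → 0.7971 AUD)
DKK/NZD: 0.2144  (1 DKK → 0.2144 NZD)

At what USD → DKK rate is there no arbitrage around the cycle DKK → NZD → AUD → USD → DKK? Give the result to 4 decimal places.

8.0487

Known legs of the cycle: 0.2144 × 0.7971 × 0.727 = 0.12424302048
For no arbitrage the full-cycle product must be 1, so the missing rate is 1 / 0.12424302048 ≈ 8.048742.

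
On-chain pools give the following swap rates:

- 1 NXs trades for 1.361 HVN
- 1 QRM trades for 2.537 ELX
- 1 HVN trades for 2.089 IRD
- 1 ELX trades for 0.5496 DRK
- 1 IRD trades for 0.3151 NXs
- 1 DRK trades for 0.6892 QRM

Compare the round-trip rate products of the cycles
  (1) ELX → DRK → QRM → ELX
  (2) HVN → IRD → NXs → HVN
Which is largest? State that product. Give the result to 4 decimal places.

0.9610

(1) 0.5496 × 0.6892 × 2.537 = 0.96098
(2) 2.089 × 0.3151 × 1.361 = 0.89587
Highest is cycle (1) at 0.9610 (≤1, no arbitrage).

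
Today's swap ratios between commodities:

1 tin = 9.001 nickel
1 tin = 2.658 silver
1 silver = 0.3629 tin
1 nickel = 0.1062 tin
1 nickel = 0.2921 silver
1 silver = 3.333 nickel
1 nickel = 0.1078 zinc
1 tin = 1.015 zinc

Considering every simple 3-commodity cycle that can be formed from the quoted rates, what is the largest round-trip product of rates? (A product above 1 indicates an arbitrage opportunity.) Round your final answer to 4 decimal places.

silver→tin→nickel→silver: 0.3629 × 9.001 × 0.2921 = 0.95413
silver→nickel→tin→silver: 3.333 × 0.1062 × 2.658 = 0.94084
Maximum is silver→tin→nickel→silver at 0.9541; no arbitrage — every cycle loses value.

0.9541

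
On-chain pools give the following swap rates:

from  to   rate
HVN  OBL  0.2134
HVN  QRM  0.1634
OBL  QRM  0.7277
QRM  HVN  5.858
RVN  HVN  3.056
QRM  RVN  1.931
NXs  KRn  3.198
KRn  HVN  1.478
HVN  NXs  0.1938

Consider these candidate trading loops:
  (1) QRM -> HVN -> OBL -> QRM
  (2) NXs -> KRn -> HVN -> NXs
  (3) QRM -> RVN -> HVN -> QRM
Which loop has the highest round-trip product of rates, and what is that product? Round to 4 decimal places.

(1) 5.858 × 0.2134 × 0.7277 = 0.90970
(2) 3.198 × 1.478 × 0.1938 = 0.91602
(3) 1.931 × 3.056 × 0.1634 = 0.96425
Highest is cycle (3) at 0.9642 (≤1, no arbitrage).

0.9642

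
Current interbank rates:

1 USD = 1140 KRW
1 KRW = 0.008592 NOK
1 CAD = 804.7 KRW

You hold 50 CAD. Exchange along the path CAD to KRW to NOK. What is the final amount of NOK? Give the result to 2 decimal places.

345.70

50 CAD × 804.7 = 40235 KRW
40235 KRW × 0.008592 = 345.69912 NOK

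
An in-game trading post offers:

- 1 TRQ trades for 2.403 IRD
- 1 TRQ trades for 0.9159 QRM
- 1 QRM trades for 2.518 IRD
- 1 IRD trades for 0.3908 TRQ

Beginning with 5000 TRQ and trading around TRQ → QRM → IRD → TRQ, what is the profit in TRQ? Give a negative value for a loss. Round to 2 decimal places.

-493.61

5000 TRQ × 0.9159 = 4579.5 QRM
4579.5 QRM × 2.518 = 11531.181 IRD
11531.181 IRD × 0.3908 = 4506.3855348 TRQ
Net change: 4506.3855348 − 5000 = -493.6144652 TRQ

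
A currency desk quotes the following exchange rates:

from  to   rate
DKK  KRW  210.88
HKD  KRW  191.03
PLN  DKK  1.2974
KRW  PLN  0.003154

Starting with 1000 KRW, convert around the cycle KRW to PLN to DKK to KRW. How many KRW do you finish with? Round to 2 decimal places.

862.92

1000 KRW × 0.003154 = 3.154 PLN
3.154 PLN × 1.2974 = 4.0919996 DKK
4.0919996 DKK × 210.88 = 862.920875648 KRW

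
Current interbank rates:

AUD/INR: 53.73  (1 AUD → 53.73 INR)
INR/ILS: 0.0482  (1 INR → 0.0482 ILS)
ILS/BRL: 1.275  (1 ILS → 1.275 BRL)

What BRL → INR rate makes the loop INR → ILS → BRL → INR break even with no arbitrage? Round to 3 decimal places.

16.272

Known legs of the cycle: 0.0482 × 1.275 = 0.061455
For no arbitrage the full-cycle product must be 1, so the missing rate is 1 / 0.061455 ≈ 16.27207.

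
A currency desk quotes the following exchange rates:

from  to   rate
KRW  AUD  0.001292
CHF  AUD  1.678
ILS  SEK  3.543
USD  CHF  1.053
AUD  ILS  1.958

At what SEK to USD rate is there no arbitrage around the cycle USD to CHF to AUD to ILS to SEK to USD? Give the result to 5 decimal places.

Known legs of the cycle: 1.053 × 1.678 × 1.958 × 3.543 = 12.257563943196
For no arbitrage the full-cycle product must be 1, so the missing rate is 1 / 12.257563943196 ≈ 0.0815823.

0.08158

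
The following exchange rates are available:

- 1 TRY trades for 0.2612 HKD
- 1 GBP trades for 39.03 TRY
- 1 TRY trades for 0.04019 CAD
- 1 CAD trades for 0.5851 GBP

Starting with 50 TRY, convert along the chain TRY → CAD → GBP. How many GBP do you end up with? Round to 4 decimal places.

1.1758

50 TRY × 0.04019 = 2.0095 CAD
2.0095 CAD × 0.5851 = 1.17575845 GBP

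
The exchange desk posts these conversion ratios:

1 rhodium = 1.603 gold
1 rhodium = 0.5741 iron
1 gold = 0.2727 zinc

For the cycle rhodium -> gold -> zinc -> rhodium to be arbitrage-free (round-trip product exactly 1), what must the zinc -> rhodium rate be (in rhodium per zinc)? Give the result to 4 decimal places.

2.2876

Known legs of the cycle: 1.603 × 0.2727 = 0.4371381
For no arbitrage the full-cycle product must be 1, so the missing rate is 1 / 0.4371381 ≈ 2.287607.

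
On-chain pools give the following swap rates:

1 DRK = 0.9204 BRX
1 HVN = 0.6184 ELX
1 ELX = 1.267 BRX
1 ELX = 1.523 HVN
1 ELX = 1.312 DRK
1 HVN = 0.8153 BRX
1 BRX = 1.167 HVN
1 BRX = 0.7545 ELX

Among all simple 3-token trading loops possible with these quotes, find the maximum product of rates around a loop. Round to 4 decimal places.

ELX→HVN→BRX→ELX: 1.523 × 0.8153 × 0.7545 = 0.93686
ELX→BRX→HVN→ELX: 1.267 × 1.167 × 0.6184 = 0.91436
ELX→DRK→BRX→ELX: 1.312 × 0.9204 × 0.7545 = 0.91111
Maximum is ELX→HVN→BRX→ELX at 0.9369; no arbitrage — every cycle loses value.

0.9369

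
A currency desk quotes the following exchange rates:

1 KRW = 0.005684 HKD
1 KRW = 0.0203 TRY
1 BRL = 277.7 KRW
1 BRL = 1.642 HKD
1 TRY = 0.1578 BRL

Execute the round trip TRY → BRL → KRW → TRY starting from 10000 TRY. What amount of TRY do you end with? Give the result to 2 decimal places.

8895.68

10000 TRY × 0.1578 = 1578 BRL
1578 BRL × 277.7 = 438210.6 KRW
438210.6 KRW × 0.0203 = 8895.67518 TRY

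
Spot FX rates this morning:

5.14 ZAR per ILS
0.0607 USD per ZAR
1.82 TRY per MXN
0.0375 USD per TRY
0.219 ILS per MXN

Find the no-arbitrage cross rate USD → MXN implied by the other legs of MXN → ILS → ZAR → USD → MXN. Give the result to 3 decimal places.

Known legs of the cycle: 0.219 × 5.14 × 0.0607 = 0.068327562
For no arbitrage the full-cycle product must be 1, so the missing rate is 1 / 0.068327562 ≈ 14.63538.

14.635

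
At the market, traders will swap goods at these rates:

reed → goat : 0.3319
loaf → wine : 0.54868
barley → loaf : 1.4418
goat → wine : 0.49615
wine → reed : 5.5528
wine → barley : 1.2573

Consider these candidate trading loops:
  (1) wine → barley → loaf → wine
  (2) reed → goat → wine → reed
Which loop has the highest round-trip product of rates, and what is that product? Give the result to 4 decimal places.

0.9946

(1) 1.2573 × 1.4418 × 0.54868 = 0.99463
(2) 0.3319 × 0.49615 × 5.5528 = 0.91439
Highest is cycle (1) at 0.9946 (≤1, no arbitrage).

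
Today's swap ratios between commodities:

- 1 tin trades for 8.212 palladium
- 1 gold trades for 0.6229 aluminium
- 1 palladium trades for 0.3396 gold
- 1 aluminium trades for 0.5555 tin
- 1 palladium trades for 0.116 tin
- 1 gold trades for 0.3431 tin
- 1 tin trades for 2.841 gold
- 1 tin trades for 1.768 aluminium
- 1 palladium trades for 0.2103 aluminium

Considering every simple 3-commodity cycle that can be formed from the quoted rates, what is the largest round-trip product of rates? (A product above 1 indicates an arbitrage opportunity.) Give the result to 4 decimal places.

aluminium→tin→gold→aluminium: 0.5555 × 2.841 × 0.6229 = 0.98305
aluminium→tin→palladium→aluminium: 0.5555 × 8.212 × 0.2103 = 0.95934
gold→tin→palladium→gold: 0.3431 × 8.212 × 0.3396 = 0.95684
Maximum is aluminium→tin→gold→aluminium at 0.9830; no arbitrage — every cycle loses value.

0.9830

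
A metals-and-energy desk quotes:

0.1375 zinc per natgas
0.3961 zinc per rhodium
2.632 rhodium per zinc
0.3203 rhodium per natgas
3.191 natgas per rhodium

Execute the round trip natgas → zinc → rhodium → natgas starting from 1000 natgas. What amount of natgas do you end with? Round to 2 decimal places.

1000 natgas × 0.1375 = 137.5 zinc
137.5 zinc × 2.632 = 361.9 rhodium
361.9 rhodium × 3.191 = 1154.8229 natgas

1154.82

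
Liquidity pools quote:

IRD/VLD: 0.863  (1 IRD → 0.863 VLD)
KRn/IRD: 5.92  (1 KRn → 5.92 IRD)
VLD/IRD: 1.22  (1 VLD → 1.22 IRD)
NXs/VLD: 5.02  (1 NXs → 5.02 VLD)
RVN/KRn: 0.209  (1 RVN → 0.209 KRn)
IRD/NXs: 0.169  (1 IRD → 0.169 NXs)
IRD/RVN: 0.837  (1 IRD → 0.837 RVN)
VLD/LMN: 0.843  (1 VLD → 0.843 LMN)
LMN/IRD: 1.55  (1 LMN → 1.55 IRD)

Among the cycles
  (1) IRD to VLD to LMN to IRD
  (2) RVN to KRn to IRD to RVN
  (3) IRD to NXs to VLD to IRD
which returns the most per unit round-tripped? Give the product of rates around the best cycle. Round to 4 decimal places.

(1) 0.863 × 0.843 × 1.55 = 1.12764
(2) 0.209 × 5.92 × 0.837 = 1.03560
(3) 0.169 × 5.02 × 1.22 = 1.03502
Highest is cycle (1) at 1.1276 (>1, arbitrage).

1.1276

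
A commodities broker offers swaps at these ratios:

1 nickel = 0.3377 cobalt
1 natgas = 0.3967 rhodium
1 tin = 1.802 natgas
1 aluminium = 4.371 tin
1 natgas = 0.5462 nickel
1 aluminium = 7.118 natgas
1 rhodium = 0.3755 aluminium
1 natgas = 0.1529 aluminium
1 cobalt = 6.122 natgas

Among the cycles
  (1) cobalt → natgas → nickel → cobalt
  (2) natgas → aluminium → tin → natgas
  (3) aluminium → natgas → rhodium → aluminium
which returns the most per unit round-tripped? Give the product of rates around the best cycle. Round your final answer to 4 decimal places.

(1) 6.122 × 0.5462 × 0.3377 = 1.12921
(2) 0.1529 × 4.371 × 1.802 = 1.20432
(3) 7.118 × 0.3967 × 0.3755 = 1.06030
Highest is cycle (2) at 1.2043 (>1, arbitrage).

1.2043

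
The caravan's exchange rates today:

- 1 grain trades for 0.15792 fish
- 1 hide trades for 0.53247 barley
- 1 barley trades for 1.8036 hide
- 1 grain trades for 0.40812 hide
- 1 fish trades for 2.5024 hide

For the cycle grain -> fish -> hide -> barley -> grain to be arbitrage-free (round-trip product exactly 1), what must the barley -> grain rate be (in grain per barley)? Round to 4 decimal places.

4.7524

Known legs of the cycle: 0.15792 × 2.5024 × 0.53247 = 0.21042096638976
For no arbitrage the full-cycle product must be 1, so the missing rate is 1 / 0.21042096638976 ≈ 4.752378.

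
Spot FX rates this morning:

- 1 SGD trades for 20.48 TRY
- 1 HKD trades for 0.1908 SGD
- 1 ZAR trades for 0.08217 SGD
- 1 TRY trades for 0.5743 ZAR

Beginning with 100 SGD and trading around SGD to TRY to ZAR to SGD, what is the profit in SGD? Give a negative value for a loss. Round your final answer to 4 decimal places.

-3.3544

100 SGD × 20.48 = 2048 TRY
2048 TRY × 0.5743 = 1176.1664 ZAR
1176.1664 ZAR × 0.08217 = 96.645593088 SGD
Net change: 96.645593088 − 100 = -3.354406912 SGD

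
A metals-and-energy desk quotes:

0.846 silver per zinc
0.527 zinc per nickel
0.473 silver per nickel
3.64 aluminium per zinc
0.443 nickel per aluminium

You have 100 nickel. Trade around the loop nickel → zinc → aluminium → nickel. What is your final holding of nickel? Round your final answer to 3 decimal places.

84.980

100 nickel × 0.527 = 52.7 zinc
52.7 zinc × 3.64 = 191.828 aluminium
191.828 aluminium × 0.443 = 84.979804 nickel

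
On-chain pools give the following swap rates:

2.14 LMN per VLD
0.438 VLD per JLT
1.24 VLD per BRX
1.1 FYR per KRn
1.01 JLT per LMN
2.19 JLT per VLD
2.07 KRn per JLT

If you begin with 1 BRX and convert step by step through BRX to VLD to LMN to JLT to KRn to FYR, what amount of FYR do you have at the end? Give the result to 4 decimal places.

1 BRX × 1.24 = 1.24 VLD
1.24 VLD × 2.14 = 2.6536 LMN
2.6536 LMN × 1.01 = 2.680136 JLT
2.680136 JLT × 2.07 = 5.54788152 KRn
5.54788152 KRn × 1.1 = 6.102669672 FYR

6.1027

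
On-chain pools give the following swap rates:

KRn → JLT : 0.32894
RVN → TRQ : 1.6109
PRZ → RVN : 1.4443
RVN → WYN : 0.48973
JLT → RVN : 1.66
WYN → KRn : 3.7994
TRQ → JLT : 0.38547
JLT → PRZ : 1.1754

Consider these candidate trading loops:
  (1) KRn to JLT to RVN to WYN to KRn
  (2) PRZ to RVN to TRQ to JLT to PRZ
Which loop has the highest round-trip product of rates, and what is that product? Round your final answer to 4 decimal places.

(1) 0.32894 × 1.66 × 0.48973 × 3.7994 = 1.01601
(2) 1.4443 × 1.6109 × 0.38547 × 1.1754 = 1.05415
Highest is cycle (2) at 1.0541 (>1, arbitrage).

1.0541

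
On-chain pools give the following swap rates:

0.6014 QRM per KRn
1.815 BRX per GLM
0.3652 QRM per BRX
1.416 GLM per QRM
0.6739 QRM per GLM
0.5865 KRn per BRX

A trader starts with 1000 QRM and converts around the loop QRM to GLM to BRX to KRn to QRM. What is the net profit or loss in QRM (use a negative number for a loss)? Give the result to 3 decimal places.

-93.493

1000 QRM × 1.416 = 1416 GLM
1416 GLM × 1.815 = 2570.04 BRX
2570.04 BRX × 0.5865 = 1507.32846 KRn
1507.32846 KRn × 0.6014 = 906.507335844 QRM
Net change: 906.507335844 − 1000 = -93.492664156 QRM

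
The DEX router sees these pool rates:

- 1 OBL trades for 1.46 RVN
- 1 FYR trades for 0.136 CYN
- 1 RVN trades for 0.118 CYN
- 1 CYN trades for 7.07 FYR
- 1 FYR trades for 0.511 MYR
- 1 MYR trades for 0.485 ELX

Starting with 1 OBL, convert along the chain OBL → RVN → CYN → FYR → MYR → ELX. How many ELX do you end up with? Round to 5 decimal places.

1 OBL × 1.46 = 1.46 RVN
1.46 RVN × 0.118 = 0.17228 CYN
0.17228 CYN × 7.07 = 1.2180196 FYR
1.2180196 FYR × 0.511 = 0.6224080156 MYR
0.6224080156 MYR × 0.485 = 0.301867887566 ELX

0.30187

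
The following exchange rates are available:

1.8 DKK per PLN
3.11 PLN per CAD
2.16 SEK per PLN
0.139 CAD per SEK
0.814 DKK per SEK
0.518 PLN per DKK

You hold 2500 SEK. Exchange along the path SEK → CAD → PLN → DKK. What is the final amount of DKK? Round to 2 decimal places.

1945.31

2500 SEK × 0.139 = 347.5 CAD
347.5 CAD × 3.11 = 1080.725 PLN
1080.725 PLN × 1.8 = 1945.305 DKK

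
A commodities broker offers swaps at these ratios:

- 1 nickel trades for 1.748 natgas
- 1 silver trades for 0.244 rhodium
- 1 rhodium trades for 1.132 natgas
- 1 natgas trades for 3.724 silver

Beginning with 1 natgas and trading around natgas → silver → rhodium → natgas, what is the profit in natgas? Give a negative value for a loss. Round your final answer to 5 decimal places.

1 natgas × 3.724 = 3.724 silver
3.724 silver × 0.244 = 0.908656 rhodium
0.908656 rhodium × 1.132 = 1.028598592 natgas
Net change: 1.028598592 − 1 = 0.028598592 natgas

0.02860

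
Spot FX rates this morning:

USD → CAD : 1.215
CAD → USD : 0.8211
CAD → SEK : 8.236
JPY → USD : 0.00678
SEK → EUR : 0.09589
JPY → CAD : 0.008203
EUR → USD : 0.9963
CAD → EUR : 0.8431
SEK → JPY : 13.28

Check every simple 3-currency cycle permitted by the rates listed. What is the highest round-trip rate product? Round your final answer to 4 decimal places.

EUR→USD→CAD→EUR: 0.9963 × 1.215 × 0.8431 = 1.02058
JPY→CAD→SEK→JPY: 0.008203 × 8.236 × 13.28 = 0.89720
Maximum is EUR→USD→CAD→EUR at 1.0206; arbitrage exists.

1.0206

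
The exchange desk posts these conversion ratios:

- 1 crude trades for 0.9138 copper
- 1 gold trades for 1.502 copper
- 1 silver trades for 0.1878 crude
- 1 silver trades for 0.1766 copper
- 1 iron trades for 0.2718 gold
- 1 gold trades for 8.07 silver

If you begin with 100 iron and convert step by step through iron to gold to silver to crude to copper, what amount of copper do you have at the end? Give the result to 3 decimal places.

37.642

100 iron × 0.2718 = 27.18 gold
27.18 gold × 8.07 = 219.3426 silver
219.3426 silver × 0.1878 = 41.19254028 crude
41.19254028 crude × 0.9138 = 37.641743307864 copper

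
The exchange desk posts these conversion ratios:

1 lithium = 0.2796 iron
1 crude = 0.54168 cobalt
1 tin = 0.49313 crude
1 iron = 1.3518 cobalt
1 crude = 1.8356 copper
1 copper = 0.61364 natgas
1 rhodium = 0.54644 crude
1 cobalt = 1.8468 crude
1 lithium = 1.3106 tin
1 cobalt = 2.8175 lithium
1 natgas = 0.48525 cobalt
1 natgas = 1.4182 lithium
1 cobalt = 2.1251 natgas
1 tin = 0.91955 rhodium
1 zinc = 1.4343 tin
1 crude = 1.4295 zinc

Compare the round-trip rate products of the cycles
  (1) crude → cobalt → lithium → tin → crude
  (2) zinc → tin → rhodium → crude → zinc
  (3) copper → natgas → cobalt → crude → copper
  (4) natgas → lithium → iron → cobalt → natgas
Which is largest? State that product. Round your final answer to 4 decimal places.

1.1391

(1) 0.54168 × 2.8175 × 1.3106 × 0.49313 = 0.98637
(2) 1.4343 × 0.91955 × 0.54644 × 1.4295 = 1.03025
(3) 0.61364 × 0.48525 × 1.8468 × 1.8356 = 1.00943
(4) 1.4182 × 0.2796 × 1.3518 × 2.1251 = 1.13911
Highest is cycle (4) at 1.1391 (>1, arbitrage).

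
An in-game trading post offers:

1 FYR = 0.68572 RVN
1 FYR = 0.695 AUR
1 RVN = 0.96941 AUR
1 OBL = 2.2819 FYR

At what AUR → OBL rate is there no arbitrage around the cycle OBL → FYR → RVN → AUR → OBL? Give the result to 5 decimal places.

0.65925

Known legs of the cycle: 2.2819 × 0.68572 × 0.96941 = 1.51687893472388
For no arbitrage the full-cycle product must be 1, so the missing rate is 1 / 1.51687893472388 ≈ 0.6592484.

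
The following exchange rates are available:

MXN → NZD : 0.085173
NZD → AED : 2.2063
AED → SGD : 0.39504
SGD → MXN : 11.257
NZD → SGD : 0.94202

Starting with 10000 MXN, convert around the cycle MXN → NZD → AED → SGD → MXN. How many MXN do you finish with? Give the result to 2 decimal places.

10000 MXN × 0.085173 = 851.73 NZD
851.73 NZD × 2.2063 = 1879.171899 AED
1879.171899 AED × 0.39504 = 742.34806698096 SGD
742.34806698096 SGD × 11.257 = 8356.61219000466672 MXN

8356.61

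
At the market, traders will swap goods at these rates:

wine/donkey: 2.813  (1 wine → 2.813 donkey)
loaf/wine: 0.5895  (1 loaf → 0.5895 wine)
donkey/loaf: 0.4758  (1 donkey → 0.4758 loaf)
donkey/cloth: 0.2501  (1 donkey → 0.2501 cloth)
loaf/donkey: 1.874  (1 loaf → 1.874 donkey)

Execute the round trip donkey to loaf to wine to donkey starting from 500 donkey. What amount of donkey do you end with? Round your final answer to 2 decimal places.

394.50

500 donkey × 0.4758 = 237.9 loaf
237.9 loaf × 0.5895 = 140.24205 wine
140.24205 wine × 2.813 = 394.50088665 donkey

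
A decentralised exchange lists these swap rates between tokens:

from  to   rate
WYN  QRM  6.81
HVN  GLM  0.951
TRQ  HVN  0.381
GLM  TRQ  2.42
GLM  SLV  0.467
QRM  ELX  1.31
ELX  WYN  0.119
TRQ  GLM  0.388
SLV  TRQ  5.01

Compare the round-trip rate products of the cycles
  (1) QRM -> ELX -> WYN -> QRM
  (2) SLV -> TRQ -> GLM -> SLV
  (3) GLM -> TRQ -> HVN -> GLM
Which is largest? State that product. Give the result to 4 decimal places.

1.0616

(1) 1.31 × 0.119 × 6.81 = 1.06161
(2) 5.01 × 0.388 × 0.467 = 0.90779
(3) 2.42 × 0.381 × 0.951 = 0.87684
Highest is cycle (1) at 1.0616 (>1, arbitrage).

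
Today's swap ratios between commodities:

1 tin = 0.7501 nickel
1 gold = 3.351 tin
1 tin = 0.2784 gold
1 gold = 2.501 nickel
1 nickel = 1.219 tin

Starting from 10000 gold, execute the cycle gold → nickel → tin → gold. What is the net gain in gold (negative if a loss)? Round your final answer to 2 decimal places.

-1512.37

10000 gold × 2.501 = 25010 nickel
25010 nickel × 1.219 = 30487.19 tin
30487.19 tin × 0.2784 = 8487.633696 gold
Net change: 8487.633696 − 10000 = -1512.366304 gold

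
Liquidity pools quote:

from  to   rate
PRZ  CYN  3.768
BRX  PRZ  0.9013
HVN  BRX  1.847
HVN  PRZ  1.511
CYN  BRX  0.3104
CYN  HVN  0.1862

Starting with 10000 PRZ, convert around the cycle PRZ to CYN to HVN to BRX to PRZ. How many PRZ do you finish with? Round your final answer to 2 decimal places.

10000 PRZ × 3.768 = 37680 CYN
37680 CYN × 0.1862 = 7016.016 HVN
7016.016 HVN × 1.847 = 12958.581552 BRX
12958.581552 BRX × 0.9013 = 11679.5695528176 PRZ

11679.57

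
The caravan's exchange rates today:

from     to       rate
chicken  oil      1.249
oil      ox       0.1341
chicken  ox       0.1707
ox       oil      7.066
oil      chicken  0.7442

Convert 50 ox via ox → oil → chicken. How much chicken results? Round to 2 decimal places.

50 ox × 7.066 = 353.3 oil
353.3 oil × 0.7442 = 262.92586 chicken

262.93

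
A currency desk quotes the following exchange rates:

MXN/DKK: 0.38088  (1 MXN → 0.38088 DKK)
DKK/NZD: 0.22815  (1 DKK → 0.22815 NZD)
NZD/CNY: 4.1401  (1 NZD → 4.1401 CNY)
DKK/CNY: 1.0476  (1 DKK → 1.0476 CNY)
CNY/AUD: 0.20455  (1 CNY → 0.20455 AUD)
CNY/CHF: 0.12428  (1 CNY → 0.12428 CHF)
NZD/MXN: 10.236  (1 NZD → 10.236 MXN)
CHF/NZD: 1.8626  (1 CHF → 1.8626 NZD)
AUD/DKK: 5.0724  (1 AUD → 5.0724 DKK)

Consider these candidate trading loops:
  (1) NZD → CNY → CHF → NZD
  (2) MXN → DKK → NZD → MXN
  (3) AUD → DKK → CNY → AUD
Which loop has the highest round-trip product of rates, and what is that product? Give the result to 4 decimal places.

1.0869

(1) 4.1401 × 0.12428 × 1.8626 = 0.95837
(2) 0.38088 × 0.22815 × 10.236 = 0.88949
(3) 5.0724 × 1.0476 × 0.20455 = 1.08695
Highest is cycle (3) at 1.0869 (>1, arbitrage).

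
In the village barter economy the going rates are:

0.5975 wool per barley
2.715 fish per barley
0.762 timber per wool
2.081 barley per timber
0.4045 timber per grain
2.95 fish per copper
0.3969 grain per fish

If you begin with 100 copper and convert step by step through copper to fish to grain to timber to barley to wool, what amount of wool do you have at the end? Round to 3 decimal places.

58.889

100 copper × 2.95 = 295 fish
295 fish × 0.3969 = 117.0855 grain
117.0855 grain × 0.4045 = 47.36108475 timber
47.36108475 timber × 2.081 = 98.55841736475 barley
98.55841736475 barley × 0.5975 = 58.888654375438125 wool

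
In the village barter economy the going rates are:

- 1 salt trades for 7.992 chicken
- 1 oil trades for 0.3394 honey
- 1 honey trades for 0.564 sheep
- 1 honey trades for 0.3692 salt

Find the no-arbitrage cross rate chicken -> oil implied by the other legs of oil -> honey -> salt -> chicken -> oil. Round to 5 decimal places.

0.99855

Known legs of the cycle: 0.3394 × 0.3692 × 7.992 = 1.00144938816
For no arbitrage the full-cycle product must be 1, so the missing rate is 1 / 1.00144938816 ≈ 0.9985527.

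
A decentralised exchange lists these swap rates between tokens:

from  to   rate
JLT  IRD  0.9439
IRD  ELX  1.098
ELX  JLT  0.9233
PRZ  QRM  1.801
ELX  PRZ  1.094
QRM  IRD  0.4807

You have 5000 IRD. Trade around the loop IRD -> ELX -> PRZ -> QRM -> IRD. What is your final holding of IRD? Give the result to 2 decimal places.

5199.69

5000 IRD × 1.098 = 5490 ELX
5490 ELX × 1.094 = 6006.06 PRZ
6006.06 PRZ × 1.801 = 10816.91406 QRM
10816.91406 QRM × 0.4807 = 5199.690588642 IRD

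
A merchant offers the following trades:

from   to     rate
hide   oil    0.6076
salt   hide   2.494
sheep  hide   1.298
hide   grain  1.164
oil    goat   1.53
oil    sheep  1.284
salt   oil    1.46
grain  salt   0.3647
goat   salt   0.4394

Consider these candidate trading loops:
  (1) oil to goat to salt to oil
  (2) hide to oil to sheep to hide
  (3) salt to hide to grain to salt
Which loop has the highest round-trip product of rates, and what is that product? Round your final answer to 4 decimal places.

1.0587

(1) 1.53 × 0.4394 × 1.46 = 0.98153
(2) 0.6076 × 1.284 × 1.298 = 1.01265
(3) 2.494 × 1.164 × 0.3647 = 1.05873
Highest is cycle (3) at 1.0587 (>1, arbitrage).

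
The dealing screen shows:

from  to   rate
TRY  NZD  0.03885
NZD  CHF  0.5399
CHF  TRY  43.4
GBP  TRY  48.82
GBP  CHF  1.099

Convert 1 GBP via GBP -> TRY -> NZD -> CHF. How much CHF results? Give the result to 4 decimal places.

1 GBP × 48.82 = 48.82 TRY
48.82 TRY × 0.03885 = 1.896657 NZD
1.896657 NZD × 0.5399 = 1.0240051143 CHF

1.0240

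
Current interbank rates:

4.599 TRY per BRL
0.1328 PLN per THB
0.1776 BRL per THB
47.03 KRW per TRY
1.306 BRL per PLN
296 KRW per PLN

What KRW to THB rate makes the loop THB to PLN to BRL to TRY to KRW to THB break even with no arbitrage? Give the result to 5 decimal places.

Known legs of the cycle: 0.1328 × 1.306 × 4.599 × 47.03 = 37.512813705696
For no arbitrage the full-cycle product must be 1, so the missing rate is 1 / 37.512813705696 ≈ 0.0266576.

0.02666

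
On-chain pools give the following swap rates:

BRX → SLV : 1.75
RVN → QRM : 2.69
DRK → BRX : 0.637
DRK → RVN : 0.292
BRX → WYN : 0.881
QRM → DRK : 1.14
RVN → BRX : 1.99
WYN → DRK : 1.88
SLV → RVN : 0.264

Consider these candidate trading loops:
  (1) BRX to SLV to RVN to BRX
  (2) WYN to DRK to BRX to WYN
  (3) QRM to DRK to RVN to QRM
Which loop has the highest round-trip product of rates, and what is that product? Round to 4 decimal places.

(1) 1.75 × 0.264 × 1.99 = 0.91938
(2) 1.88 × 0.637 × 0.881 = 1.05505
(3) 1.14 × 0.292 × 2.69 = 0.89545
Highest is cycle (2) at 1.0551 (>1, arbitrage).

1.0551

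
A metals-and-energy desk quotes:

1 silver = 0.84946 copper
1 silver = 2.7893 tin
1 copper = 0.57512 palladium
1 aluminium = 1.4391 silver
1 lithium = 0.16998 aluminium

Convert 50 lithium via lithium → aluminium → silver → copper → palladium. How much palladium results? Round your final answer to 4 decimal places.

50 lithium × 0.16998 = 8.499 aluminium
8.499 aluminium × 1.4391 = 12.2309109 silver
12.2309109 silver × 0.84946 = 10.389669573114 copper
10.389669573114 copper × 0.57512 = 5.97530676488932368 palladium

5.9753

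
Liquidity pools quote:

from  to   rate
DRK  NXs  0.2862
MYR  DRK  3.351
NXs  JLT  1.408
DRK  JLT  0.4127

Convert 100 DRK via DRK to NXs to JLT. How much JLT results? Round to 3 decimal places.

40.297

100 DRK × 0.2862 = 28.62 NXs
28.62 NXs × 1.408 = 40.29696 JLT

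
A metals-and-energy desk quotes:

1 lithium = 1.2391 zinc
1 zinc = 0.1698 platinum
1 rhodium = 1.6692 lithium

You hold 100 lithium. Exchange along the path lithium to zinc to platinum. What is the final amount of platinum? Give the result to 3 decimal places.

100 lithium × 1.2391 = 123.91 zinc
123.91 zinc × 0.1698 = 21.039918 platinum

21.040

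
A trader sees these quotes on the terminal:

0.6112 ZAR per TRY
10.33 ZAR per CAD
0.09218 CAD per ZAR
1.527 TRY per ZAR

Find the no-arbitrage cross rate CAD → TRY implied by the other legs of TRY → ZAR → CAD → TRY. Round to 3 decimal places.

17.749

Known legs of the cycle: 0.6112 × 0.09218 = 0.056340416
For no arbitrage the full-cycle product must be 1, so the missing rate is 1 / 0.056340416 ≈ 17.74925.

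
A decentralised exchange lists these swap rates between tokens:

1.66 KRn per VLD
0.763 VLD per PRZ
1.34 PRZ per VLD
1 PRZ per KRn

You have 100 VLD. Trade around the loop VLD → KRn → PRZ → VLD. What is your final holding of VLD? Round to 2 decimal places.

126.66

100 VLD × 1.66 = 166 KRn
166 KRn × 1 = 166 PRZ
166 PRZ × 0.763 = 126.658 VLD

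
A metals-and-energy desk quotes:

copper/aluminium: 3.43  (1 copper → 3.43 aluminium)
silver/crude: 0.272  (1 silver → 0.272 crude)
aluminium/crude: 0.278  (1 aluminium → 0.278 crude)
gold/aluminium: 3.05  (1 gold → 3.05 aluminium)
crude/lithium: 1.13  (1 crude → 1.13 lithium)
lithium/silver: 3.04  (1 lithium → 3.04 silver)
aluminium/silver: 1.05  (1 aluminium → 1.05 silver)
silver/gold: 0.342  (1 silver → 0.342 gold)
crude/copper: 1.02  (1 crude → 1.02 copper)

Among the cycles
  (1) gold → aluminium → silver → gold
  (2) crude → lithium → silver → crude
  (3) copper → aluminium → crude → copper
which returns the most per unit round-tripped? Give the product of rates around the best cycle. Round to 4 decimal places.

1.0953

(1) 3.05 × 1.05 × 0.342 = 1.09526
(2) 1.13 × 3.04 × 0.272 = 0.93437
(3) 3.43 × 0.278 × 1.02 = 0.97261
Highest is cycle (1) at 1.0953 (>1, arbitrage).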